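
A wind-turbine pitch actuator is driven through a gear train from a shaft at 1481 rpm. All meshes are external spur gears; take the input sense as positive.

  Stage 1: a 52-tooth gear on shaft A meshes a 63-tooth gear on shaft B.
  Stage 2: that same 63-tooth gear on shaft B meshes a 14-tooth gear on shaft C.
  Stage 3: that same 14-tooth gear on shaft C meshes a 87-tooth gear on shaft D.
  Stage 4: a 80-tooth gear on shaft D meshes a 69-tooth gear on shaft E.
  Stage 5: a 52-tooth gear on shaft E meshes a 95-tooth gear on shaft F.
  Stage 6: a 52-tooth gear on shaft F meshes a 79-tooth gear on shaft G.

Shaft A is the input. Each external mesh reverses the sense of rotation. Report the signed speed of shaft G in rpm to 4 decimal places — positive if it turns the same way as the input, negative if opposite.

+369.7737 rpm (same as input, |ω| = 369.7737 rpm)

Stage 1 [52T→63T]: ω = 1481.0000×52/63 = 1222.4127 rpm, dir flips to −; running = −1222.4127
Stage 2 [63T→14T]: ω = 1222.4127×63/14 = 5500.8571 rpm, dir flips to +; running = +5500.8571
Stage 3 [14T→87T]: ω = 5500.8571×14/87 = 885.1954 rpm, dir flips to −; running = −885.1954
Stage 4 [80T→69T]: ω = 885.1954×80/69 = 1026.3135 rpm, dir flips to +; running = +1026.3135
Stage 5 [52T→95T]: ω = 1026.3135×52/95 = 561.7716 rpm, dir flips to −; running = −561.7716
Stage 6 [52T→79T]: ω = 561.7716×52/79 = 369.7737 rpm, dir flips to +; running = +369.7737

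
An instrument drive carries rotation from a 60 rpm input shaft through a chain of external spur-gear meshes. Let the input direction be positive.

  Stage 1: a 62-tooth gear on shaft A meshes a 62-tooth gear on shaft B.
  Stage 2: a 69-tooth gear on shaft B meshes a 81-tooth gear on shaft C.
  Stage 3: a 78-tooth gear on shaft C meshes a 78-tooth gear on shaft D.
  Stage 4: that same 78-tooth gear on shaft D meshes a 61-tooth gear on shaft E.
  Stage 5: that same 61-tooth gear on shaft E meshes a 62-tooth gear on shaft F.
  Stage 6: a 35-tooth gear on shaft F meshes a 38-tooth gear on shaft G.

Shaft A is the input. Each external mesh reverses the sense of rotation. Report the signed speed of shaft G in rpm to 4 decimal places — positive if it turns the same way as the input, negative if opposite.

+59.2247 rpm (same as input, |ω| = 59.2247 rpm)

Stage 1 [62T→62T]: ω = 60.0000×62/62 = 60.0000 rpm, dir flips to −; running = −60.0000
Stage 2 [69T→81T]: ω = 60.0000×69/81 = 51.1111 rpm, dir flips to +; running = +51.1111
Stage 3 [78T→78T]: ω = 51.1111×78/78 = 51.1111 rpm, dir flips to −; running = −51.1111
Stage 4 [78T→61T]: ω = 51.1111×78/61 = 65.3552 rpm, dir flips to +; running = +65.3552
Stage 5 [61T→62T]: ω = 65.3552×61/62 = 64.3011 rpm, dir flips to −; running = −64.3011
Stage 6 [35T→38T]: ω = 64.3011×35/38 = 59.2247 rpm, dir flips to +; running = +59.2247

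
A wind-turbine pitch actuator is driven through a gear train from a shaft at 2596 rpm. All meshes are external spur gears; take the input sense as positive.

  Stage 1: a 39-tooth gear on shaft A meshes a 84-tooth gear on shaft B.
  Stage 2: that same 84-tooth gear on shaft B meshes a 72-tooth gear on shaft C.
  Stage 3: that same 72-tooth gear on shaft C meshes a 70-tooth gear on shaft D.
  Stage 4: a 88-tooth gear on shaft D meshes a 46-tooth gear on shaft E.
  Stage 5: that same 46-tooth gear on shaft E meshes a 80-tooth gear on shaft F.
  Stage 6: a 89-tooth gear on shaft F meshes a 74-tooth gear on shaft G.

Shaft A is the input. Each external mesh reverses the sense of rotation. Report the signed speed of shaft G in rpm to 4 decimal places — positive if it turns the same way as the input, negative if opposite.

Stage 1 [39T→84T]: ω = 2596.0000×39/84 = 1205.2857 rpm, dir flips to −; running = −1205.2857
Stage 2 [84T→72T]: ω = 1205.2857×84/72 = 1406.1667 rpm, dir flips to +; running = +1406.1667
Stage 3 [72T→70T]: ω = 1406.1667×72/70 = 1446.3429 rpm, dir flips to −; running = −1446.3429
Stage 4 [88T→46T]: ω = 1446.3429×88/46 = 2766.9168 rpm, dir flips to +; running = +2766.9168
Stage 5 [46T→80T]: ω = 2766.9168×46/80 = 1590.9771 rpm, dir flips to −; running = −1590.9771
Stage 6 [89T→74T]: ω = 1590.9771×89/74 = 1913.4725 rpm, dir flips to +; running = +1913.4725

+1913.4725 rpm (same as input, |ω| = 1913.4725 rpm)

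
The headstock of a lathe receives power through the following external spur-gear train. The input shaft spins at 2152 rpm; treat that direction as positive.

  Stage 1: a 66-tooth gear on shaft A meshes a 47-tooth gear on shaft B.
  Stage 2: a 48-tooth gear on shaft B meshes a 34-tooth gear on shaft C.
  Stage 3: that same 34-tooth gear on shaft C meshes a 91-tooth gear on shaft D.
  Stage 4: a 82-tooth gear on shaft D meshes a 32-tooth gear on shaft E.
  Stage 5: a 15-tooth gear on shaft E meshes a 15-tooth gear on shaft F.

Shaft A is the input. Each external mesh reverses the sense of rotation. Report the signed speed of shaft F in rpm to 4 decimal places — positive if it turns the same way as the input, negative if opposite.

-4084.6238 rpm (opposite to input, |ω| = 4084.6238 rpm)

Stage 1 [66T→47T]: ω = 2152.0000×66/47 = 3021.9574 rpm, dir flips to −; running = −3021.9574
Stage 2 [48T→34T]: ω = 3021.9574×48/34 = 4266.2929 rpm, dir flips to +; running = +4266.2929
Stage 3 [34T→91T]: ω = 4266.2929×34/91 = 1593.9995 rpm, dir flips to −; running = −1593.9995
Stage 4 [82T→32T]: ω = 1593.9995×82/32 = 4084.6238 rpm, dir flips to +; running = +4084.6238
Stage 5 [15T→15T]: ω = 4084.6238×15/15 = 4084.6238 rpm, dir flips to −; running = −4084.6238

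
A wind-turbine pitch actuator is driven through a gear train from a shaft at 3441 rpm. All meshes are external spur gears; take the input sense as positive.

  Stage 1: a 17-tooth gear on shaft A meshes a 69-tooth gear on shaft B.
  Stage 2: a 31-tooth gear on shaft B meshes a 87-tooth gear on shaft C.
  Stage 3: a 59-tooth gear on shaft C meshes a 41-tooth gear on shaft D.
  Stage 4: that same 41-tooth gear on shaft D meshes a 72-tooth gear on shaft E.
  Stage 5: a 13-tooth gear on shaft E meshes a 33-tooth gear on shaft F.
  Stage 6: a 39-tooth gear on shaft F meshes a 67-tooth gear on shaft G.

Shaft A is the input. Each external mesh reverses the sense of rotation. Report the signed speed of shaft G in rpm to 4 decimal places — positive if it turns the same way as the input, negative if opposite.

Stage 1 [17T→69T]: ω = 3441.0000×17/69 = 847.7826 rpm, dir flips to −; running = −847.7826
Stage 2 [31T→87T]: ω = 847.7826×31/87 = 302.0835 rpm, dir flips to +; running = +302.0835
Stage 3 [59T→41T]: ω = 302.0835×59/41 = 434.7055 rpm, dir flips to −; running = −434.7055
Stage 4 [41T→72T]: ω = 434.7055×41/72 = 247.5406 rpm, dir flips to +; running = +247.5406
Stage 5 [13T→33T]: ω = 247.5406×13/33 = 97.5160 rpm, dir flips to −; running = −97.5160
Stage 6 [39T→67T]: ω = 97.5160×39/67 = 56.7630 rpm, dir flips to +; running = +56.7630

+56.7630 rpm (same as input, |ω| = 56.7630 rpm)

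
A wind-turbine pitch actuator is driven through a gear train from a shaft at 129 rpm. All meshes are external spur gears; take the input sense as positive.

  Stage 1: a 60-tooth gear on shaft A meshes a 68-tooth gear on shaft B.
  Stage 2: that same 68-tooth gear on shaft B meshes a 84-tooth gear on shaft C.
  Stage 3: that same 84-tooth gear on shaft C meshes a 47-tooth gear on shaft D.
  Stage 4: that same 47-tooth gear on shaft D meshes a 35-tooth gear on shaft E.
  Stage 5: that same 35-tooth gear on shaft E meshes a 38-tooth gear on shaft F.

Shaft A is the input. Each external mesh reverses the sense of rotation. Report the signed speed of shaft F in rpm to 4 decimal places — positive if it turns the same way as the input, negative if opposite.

Stage 1 [60T→68T]: ω = 129.0000×60/68 = 113.8235 rpm, dir flips to −; running = −113.8235
Stage 2 [68T→84T]: ω = 113.8235×68/84 = 92.1429 rpm, dir flips to +; running = +92.1429
Stage 3 [84T→47T]: ω = 92.1429×84/47 = 164.6809 rpm, dir flips to −; running = −164.6809
Stage 4 [47T→35T]: ω = 164.6809×47/35 = 221.1429 rpm, dir flips to +; running = +221.1429
Stage 5 [35T→38T]: ω = 221.1429×35/38 = 203.6842 rpm, dir flips to −; running = −203.6842

-203.6842 rpm (opposite to input, |ω| = 203.6842 rpm)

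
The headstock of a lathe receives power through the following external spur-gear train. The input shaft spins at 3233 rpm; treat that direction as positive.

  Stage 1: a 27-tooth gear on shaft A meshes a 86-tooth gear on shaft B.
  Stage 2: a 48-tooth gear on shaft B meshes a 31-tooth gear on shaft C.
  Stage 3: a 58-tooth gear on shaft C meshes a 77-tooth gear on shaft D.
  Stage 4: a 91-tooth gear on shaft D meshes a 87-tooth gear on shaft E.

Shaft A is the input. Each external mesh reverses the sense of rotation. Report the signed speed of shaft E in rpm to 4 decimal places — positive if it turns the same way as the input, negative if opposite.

Stage 1 [27T→86T]: ω = 3233.0000×27/86 = 1015.0116 rpm, dir flips to −; running = −1015.0116
Stage 2 [48T→31T]: ω = 1015.0116×48/31 = 1571.6309 rpm, dir flips to +; running = +1571.6309
Stage 3 [58T→77T]: ω = 1571.6309×58/77 = 1183.8259 rpm, dir flips to −; running = −1183.8259
Stage 4 [91T→87T]: ω = 1183.8259×91/87 = 1238.2547 rpm, dir flips to +; running = +1238.2547

+1238.2547 rpm (same as input, |ω| = 1238.2547 rpm)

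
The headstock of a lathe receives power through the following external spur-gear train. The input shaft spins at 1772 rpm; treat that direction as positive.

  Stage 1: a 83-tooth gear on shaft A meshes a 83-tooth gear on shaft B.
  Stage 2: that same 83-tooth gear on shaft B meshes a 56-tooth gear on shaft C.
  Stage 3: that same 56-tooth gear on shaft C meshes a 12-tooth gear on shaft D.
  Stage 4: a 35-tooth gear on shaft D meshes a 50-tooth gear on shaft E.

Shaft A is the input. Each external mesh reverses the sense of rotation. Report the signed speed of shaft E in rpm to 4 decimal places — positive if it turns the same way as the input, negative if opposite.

+8579.4333 rpm (same as input, |ω| = 8579.4333 rpm)

Stage 1 [83T→83T]: ω = 1772.0000×83/83 = 1772.0000 rpm, dir flips to −; running = −1772.0000
Stage 2 [83T→56T]: ω = 1772.0000×83/56 = 2626.3571 rpm, dir flips to +; running = +2626.3571
Stage 3 [56T→12T]: ω = 2626.3571×56/12 = 12256.3333 rpm, dir flips to −; running = −12256.3333
Stage 4 [35T→50T]: ω = 12256.3333×35/50 = 8579.4333 rpm, dir flips to +; running = +8579.4333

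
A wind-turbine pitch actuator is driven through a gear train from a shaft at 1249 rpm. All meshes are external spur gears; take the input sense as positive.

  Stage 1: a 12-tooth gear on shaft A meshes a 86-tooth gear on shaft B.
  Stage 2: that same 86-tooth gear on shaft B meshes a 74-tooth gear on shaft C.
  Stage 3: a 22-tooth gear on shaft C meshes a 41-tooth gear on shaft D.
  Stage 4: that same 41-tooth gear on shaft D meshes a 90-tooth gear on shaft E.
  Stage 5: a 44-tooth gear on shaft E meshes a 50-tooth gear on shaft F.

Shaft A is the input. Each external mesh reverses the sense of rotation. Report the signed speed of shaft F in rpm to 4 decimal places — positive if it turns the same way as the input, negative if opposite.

-43.5687 rpm (opposite to input, |ω| = 43.5687 rpm)

Stage 1 [12T→86T]: ω = 1249.0000×12/86 = 174.2791 rpm, dir flips to −; running = −174.2791
Stage 2 [86T→74T]: ω = 174.2791×86/74 = 202.5405 rpm, dir flips to +; running = +202.5405
Stage 3 [22T→41T]: ω = 202.5405×22/41 = 108.6803 rpm, dir flips to −; running = −108.6803
Stage 4 [41T→90T]: ω = 108.6803×41/90 = 49.5099 rpm, dir flips to +; running = +49.5099
Stage 5 [44T→50T]: ω = 49.5099×44/50 = 43.5687 rpm, dir flips to −; running = −43.5687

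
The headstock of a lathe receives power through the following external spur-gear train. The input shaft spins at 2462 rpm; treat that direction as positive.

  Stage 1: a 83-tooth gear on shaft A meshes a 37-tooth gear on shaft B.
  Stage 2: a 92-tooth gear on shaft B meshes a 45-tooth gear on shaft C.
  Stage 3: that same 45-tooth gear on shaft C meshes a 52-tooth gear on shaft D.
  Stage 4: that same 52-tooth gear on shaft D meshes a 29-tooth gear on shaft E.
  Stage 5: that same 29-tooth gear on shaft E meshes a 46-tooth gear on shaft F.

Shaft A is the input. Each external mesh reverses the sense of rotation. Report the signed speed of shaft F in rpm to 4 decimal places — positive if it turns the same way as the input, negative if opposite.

Stage 1 [83T→37T]: ω = 2462.0000×83/37 = 5522.8649 rpm, dir flips to −; running = −5522.8649
Stage 2 [92T→45T]: ω = 5522.8649×92/45 = 11291.1904 rpm, dir flips to +; running = +11291.1904
Stage 3 [45T→52T]: ω = 11291.1904×45/52 = 9771.2225 rpm, dir flips to −; running = −9771.2225
Stage 4 [52T→29T]: ω = 9771.2225×52/29 = 17520.8127 rpm, dir flips to +; running = +17520.8127
Stage 5 [29T→46T]: ω = 17520.8127×29/46 = 11045.7297 rpm, dir flips to −; running = −11045.7297

-11045.7297 rpm (opposite to input, |ω| = 11045.7297 rpm)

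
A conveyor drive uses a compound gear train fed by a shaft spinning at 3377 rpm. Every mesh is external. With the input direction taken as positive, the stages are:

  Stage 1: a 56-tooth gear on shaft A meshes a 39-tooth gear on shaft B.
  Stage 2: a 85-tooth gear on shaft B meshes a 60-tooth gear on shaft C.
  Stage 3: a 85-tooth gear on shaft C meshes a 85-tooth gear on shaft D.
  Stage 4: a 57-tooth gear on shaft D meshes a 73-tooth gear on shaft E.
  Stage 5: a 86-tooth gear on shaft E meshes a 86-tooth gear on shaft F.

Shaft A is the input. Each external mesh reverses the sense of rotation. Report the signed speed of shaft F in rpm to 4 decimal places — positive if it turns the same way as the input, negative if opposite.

Stage 1 [56T→39T]: ω = 3377.0000×56/39 = 4849.0256 rpm, dir flips to −; running = −4849.0256
Stage 2 [85T→60T]: ω = 4849.0256×85/60 = 6869.4530 rpm, dir flips to +; running = +6869.4530
Stage 3 [85T→85T]: ω = 6869.4530×85/85 = 6869.4530 rpm, dir flips to −; running = −6869.4530
Stage 4 [57T→73T]: ω = 6869.4530×57/73 = 5363.8195 rpm, dir flips to +; running = +5363.8195
Stage 5 [86T→86T]: ω = 5363.8195×86/86 = 5363.8195 rpm, dir flips to −; running = −5363.8195

-5363.8195 rpm (opposite to input, |ω| = 5363.8195 rpm)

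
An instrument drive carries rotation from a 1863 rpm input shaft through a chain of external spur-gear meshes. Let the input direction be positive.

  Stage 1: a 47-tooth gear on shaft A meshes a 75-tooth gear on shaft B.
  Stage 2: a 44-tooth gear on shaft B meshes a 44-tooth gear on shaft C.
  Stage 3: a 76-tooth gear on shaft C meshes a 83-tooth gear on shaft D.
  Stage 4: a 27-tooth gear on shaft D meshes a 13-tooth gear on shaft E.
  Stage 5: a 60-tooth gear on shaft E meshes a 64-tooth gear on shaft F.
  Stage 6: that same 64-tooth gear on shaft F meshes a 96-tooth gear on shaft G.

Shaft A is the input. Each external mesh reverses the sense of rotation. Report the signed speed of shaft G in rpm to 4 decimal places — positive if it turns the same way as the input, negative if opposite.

+1387.6674 rpm (same as input, |ω| = 1387.6674 rpm)

Stage 1 [47T→75T]: ω = 1863.0000×47/75 = 1167.4800 rpm, dir flips to −; running = −1167.4800
Stage 2 [44T→44T]: ω = 1167.4800×44/44 = 1167.4800 rpm, dir flips to +; running = +1167.4800
Stage 3 [76T→83T]: ω = 1167.4800×76/83 = 1069.0178 rpm, dir flips to −; running = −1069.0178
Stage 4 [27T→13T]: ω = 1069.0178×27/13 = 2220.2678 rpm, dir flips to +; running = +2220.2678
Stage 5 [60T→64T]: ω = 2220.2678×60/64 = 2081.5011 rpm, dir flips to −; running = −2081.5011
Stage 6 [64T→96T]: ω = 2081.5011×64/96 = 1387.6674 rpm, dir flips to +; running = +1387.6674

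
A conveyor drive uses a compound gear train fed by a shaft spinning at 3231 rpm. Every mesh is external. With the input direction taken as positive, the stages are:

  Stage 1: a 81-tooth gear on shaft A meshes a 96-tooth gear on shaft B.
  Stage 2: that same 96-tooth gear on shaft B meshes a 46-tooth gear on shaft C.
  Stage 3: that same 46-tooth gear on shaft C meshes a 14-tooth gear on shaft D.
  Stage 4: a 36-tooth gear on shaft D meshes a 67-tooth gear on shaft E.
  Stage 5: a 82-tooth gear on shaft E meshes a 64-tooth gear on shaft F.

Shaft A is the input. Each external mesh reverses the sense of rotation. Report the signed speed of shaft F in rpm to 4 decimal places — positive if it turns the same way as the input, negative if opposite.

Stage 1 [81T→96T]: ω = 3231.0000×81/96 = 2726.1562 rpm, dir flips to −; running = −2726.1562
Stage 2 [96T→46T]: ω = 2726.1562×96/46 = 5689.3696 rpm, dir flips to +; running = +5689.3696
Stage 3 [46T→14T]: ω = 5689.3696×46/14 = 18693.6429 rpm, dir flips to −; running = −18693.6429
Stage 4 [36T→67T]: ω = 18693.6429×36/67 = 10044.3454 rpm, dir flips to +; running = +10044.3454
Stage 5 [82T→64T]: ω = 10044.3454×82/64 = 12869.3176 rpm, dir flips to −; running = −12869.3176

-12869.3176 rpm (opposite to input, |ω| = 12869.3176 rpm)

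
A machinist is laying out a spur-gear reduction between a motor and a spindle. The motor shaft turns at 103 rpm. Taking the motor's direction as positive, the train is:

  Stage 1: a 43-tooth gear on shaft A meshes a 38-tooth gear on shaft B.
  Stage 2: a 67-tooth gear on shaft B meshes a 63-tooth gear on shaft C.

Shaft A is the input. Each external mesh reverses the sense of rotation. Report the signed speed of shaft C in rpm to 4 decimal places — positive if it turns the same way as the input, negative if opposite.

+123.9528 rpm (same as input, |ω| = 123.9528 rpm)

Stage 1 [43T→38T]: ω = 103.0000×43/38 = 116.5526 rpm, dir flips to −; running = −116.5526
Stage 2 [67T→63T]: ω = 116.5526×67/63 = 123.9528 rpm, dir flips to +; running = +123.9528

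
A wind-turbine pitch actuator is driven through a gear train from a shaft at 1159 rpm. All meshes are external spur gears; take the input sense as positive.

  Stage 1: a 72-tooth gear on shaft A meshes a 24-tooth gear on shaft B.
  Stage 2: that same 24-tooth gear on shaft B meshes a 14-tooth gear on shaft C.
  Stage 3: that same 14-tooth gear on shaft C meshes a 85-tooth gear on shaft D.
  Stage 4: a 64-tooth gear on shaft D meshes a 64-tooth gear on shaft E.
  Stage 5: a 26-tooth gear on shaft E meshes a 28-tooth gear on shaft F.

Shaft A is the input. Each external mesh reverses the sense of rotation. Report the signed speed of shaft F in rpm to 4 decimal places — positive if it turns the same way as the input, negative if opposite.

Stage 1 [72T→24T]: ω = 1159.0000×72/24 = 3477.0000 rpm, dir flips to −; running = −3477.0000
Stage 2 [24T→14T]: ω = 3477.0000×24/14 = 5960.5714 rpm, dir flips to +; running = +5960.5714
Stage 3 [14T→85T]: ω = 5960.5714×14/85 = 981.7412 rpm, dir flips to −; running = −981.7412
Stage 4 [64T→64T]: ω = 981.7412×64/64 = 981.7412 rpm, dir flips to +; running = +981.7412
Stage 5 [26T→28T]: ω = 981.7412×26/28 = 911.6168 rpm, dir flips to −; running = −911.6168

-911.6168 rpm (opposite to input, |ω| = 911.6168 rpm)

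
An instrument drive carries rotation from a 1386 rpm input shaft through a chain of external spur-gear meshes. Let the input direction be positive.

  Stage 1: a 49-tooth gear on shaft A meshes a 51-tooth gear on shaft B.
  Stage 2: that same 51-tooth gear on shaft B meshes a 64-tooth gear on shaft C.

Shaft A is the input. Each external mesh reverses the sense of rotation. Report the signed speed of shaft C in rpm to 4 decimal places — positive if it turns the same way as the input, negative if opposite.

Stage 1 [49T→51T]: ω = 1386.0000×49/51 = 1331.6471 rpm, dir flips to −; running = −1331.6471
Stage 2 [51T→64T]: ω = 1331.6471×51/64 = 1061.1562 rpm, dir flips to +; running = +1061.1562

+1061.1562 rpm (same as input, |ω| = 1061.1562 rpm)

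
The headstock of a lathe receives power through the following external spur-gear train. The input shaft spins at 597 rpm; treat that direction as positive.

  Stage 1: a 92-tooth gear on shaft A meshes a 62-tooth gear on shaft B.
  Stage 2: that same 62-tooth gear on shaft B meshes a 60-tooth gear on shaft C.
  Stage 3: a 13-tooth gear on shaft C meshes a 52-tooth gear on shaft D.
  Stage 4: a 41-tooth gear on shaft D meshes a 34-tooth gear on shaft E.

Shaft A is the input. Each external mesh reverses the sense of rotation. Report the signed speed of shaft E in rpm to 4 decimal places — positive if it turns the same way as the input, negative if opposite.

+275.9662 rpm (same as input, |ω| = 275.9662 rpm)

Stage 1 [92T→62T]: ω = 597.0000×92/62 = 885.8710 rpm, dir flips to −; running = −885.8710
Stage 2 [62T→60T]: ω = 885.8710×62/60 = 915.4000 rpm, dir flips to +; running = +915.4000
Stage 3 [13T→52T]: ω = 915.4000×13/52 = 228.8500 rpm, dir flips to −; running = −228.8500
Stage 4 [41T→34T]: ω = 228.8500×41/34 = 275.9662 rpm, dir flips to +; running = +275.9662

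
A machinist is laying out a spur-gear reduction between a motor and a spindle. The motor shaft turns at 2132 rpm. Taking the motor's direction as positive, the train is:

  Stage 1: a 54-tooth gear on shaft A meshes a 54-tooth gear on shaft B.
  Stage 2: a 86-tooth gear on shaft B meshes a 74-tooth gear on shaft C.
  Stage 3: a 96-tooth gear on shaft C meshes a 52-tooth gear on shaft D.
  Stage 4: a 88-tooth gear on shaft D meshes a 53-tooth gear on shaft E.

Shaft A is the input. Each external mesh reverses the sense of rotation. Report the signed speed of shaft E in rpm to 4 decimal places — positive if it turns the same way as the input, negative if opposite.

Stage 1 [54T→54T]: ω = 2132.0000×54/54 = 2132.0000 rpm, dir flips to −; running = −2132.0000
Stage 2 [86T→74T]: ω = 2132.0000×86/74 = 2477.7297 rpm, dir flips to +; running = +2477.7297
Stage 3 [96T→52T]: ω = 2477.7297×96/52 = 4574.2703 rpm, dir flips to −; running = −4574.2703
Stage 4 [88T→53T]: ω = 4574.2703×88/53 = 7595.0148 rpm, dir flips to +; running = +7595.0148

+7595.0148 rpm (same as input, |ω| = 7595.0148 rpm)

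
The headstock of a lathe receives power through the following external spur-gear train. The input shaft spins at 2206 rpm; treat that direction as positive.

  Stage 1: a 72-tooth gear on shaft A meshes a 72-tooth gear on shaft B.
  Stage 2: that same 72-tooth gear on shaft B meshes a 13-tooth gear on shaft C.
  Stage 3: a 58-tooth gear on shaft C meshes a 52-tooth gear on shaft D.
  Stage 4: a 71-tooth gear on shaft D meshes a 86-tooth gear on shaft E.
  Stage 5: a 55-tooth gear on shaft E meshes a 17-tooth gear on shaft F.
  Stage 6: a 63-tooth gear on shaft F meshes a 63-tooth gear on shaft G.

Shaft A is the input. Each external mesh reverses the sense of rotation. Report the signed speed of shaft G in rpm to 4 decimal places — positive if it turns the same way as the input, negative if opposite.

Stage 1 [72T→72T]: ω = 2206.0000×72/72 = 2206.0000 rpm, dir flips to −; running = −2206.0000
Stage 2 [72T→13T]: ω = 2206.0000×72/13 = 12217.8462 rpm, dir flips to +; running = +12217.8462
Stage 3 [58T→52T]: ω = 12217.8462×58/52 = 13627.5976 rpm, dir flips to −; running = −13627.5976
Stage 4 [71T→86T]: ω = 13627.5976×71/86 = 11250.6911 rpm, dir flips to +; running = +11250.6911
Stage 5 [55T→17T]: ω = 11250.6911×55/17 = 36399.2946 rpm, dir flips to −; running = −36399.2946
Stage 6 [63T→63T]: ω = 36399.2946×63/63 = 36399.2946 rpm, dir flips to +; running = +36399.2946

+36399.2946 rpm (same as input, |ω| = 36399.2946 rpm)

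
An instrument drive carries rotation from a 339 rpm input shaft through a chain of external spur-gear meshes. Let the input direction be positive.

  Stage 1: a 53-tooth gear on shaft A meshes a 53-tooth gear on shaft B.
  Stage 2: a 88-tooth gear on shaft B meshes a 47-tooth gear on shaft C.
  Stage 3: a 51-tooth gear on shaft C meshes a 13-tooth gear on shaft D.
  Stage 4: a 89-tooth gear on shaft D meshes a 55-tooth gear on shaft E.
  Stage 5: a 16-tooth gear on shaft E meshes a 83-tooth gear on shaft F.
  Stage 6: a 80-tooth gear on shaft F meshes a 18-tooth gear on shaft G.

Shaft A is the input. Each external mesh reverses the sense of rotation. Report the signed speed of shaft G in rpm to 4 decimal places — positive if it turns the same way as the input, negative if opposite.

+3452.2165 rpm (same as input, |ω| = 3452.2165 rpm)

Stage 1 [53T→53T]: ω = 339.0000×53/53 = 339.0000 rpm, dir flips to −; running = −339.0000
Stage 2 [88T→47T]: ω = 339.0000×88/47 = 634.7234 rpm, dir flips to +; running = +634.7234
Stage 3 [51T→13T]: ω = 634.7234×51/13 = 2490.0687 rpm, dir flips to −; running = −2490.0687
Stage 4 [89T→55T]: ω = 2490.0687×89/55 = 4029.3840 rpm, dir flips to +; running = +4029.3840
Stage 5 [16T→83T]: ω = 4029.3840×16/83 = 776.7487 rpm, dir flips to −; running = −776.7487
Stage 6 [80T→18T]: ω = 776.7487×80/18 = 3452.2165 rpm, dir flips to +; running = +3452.2165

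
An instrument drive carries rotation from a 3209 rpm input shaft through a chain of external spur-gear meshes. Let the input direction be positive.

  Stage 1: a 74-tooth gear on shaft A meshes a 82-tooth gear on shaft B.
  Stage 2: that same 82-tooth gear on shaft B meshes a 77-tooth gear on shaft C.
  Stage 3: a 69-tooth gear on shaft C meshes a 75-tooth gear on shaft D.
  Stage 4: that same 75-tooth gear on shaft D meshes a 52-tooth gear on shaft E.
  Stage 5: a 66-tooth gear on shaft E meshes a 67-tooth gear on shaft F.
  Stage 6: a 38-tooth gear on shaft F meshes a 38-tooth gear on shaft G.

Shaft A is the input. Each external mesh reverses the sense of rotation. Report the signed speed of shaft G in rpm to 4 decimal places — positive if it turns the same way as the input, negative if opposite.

+4031.1187 rpm (same as input, |ω| = 4031.1187 rpm)

Stage 1 [74T→82T]: ω = 3209.0000×74/82 = 2895.9268 rpm, dir flips to −; running = −2895.9268
Stage 2 [82T→77T]: ω = 2895.9268×82/77 = 3083.9740 rpm, dir flips to +; running = +3083.9740
Stage 3 [69T→75T]: ω = 3083.9740×69/75 = 2837.2561 rpm, dir flips to −; running = −2837.2561
Stage 4 [75T→52T]: ω = 2837.2561×75/52 = 4092.1963 rpm, dir flips to +; running = +4092.1963
Stage 5 [66T→67T]: ω = 4092.1963×66/67 = 4031.1187 rpm, dir flips to −; running = −4031.1187
Stage 6 [38T→38T]: ω = 4031.1187×38/38 = 4031.1187 rpm, dir flips to +; running = +4031.1187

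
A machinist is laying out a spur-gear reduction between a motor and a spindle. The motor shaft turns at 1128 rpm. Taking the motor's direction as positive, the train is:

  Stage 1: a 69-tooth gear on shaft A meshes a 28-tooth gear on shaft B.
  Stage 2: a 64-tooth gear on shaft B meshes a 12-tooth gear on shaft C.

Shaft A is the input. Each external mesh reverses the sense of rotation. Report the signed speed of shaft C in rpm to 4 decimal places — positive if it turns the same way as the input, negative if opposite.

Stage 1 [69T→28T]: ω = 1128.0000×69/28 = 2779.7143 rpm, dir flips to −; running = −2779.7143
Stage 2 [64T→12T]: ω = 2779.7143×64/12 = 14825.1429 rpm, dir flips to +; running = +14825.1429

+14825.1429 rpm (same as input, |ω| = 14825.1429 rpm)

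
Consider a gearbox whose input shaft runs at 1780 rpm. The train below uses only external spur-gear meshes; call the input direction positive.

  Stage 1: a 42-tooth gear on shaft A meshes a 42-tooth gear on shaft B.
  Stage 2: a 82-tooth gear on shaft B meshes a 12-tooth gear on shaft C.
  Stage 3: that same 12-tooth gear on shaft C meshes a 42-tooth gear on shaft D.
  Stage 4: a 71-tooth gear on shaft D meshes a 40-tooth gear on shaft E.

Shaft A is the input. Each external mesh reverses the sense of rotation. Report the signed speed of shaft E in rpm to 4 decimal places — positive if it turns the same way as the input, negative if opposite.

Stage 1 [42T→42T]: ω = 1780.0000×42/42 = 1780.0000 rpm, dir flips to −; running = −1780.0000
Stage 2 [82T→12T]: ω = 1780.0000×82/12 = 12163.3333 rpm, dir flips to +; running = +12163.3333
Stage 3 [12T→42T]: ω = 12163.3333×12/42 = 3475.2381 rpm, dir flips to −; running = −3475.2381
Stage 4 [71T→40T]: ω = 3475.2381×71/40 = 6168.5476 rpm, dir flips to +; running = +6168.5476

+6168.5476 rpm (same as input, |ω| = 6168.5476 rpm)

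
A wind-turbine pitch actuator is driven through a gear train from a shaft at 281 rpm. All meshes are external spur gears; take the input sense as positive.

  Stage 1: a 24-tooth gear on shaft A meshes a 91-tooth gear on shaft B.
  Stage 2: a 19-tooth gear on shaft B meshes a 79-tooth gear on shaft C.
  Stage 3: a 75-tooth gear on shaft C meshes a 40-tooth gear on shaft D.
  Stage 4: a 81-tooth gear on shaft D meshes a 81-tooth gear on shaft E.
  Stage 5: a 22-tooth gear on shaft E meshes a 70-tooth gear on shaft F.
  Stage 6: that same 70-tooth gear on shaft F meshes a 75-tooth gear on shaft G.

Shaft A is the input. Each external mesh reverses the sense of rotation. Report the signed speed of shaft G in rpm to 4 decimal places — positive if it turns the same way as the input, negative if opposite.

Stage 1 [24T→91T]: ω = 281.0000×24/91 = 74.1099 rpm, dir flips to −; running = −74.1099
Stage 2 [19T→79T]: ω = 74.1099×19/79 = 17.8239 rpm, dir flips to +; running = +17.8239
Stage 3 [75T→40T]: ω = 17.8239×75/40 = 33.4198 rpm, dir flips to −; running = −33.4198
Stage 4 [81T→81T]: ω = 33.4198×81/81 = 33.4198 rpm, dir flips to +; running = +33.4198
Stage 5 [22T→70T]: ω = 33.4198×22/70 = 10.5034 rpm, dir flips to −; running = −10.5034
Stage 6 [70T→75T]: ω = 10.5034×70/75 = 9.8031 rpm, dir flips to +; running = +9.8031

+9.8031 rpm (same as input, |ω| = 9.8031 rpm)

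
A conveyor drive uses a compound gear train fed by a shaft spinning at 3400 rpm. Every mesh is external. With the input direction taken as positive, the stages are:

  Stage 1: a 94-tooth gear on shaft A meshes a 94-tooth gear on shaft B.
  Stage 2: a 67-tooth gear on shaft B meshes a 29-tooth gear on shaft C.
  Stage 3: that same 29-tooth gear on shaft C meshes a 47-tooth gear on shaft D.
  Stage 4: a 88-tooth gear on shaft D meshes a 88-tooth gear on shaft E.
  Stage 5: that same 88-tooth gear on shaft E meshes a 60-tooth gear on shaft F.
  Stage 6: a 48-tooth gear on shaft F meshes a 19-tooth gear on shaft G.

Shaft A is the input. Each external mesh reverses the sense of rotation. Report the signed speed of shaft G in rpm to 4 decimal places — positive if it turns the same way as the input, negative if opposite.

+17958.7010 rpm (same as input, |ω| = 17958.7010 rpm)

Stage 1 [94T→94T]: ω = 3400.0000×94/94 = 3400.0000 rpm, dir flips to −; running = −3400.0000
Stage 2 [67T→29T]: ω = 3400.0000×67/29 = 7855.1724 rpm, dir flips to +; running = +7855.1724
Stage 3 [29T→47T]: ω = 7855.1724×29/47 = 4846.8085 rpm, dir flips to −; running = −4846.8085
Stage 4 [88T→88T]: ω = 4846.8085×88/88 = 4846.8085 rpm, dir flips to +; running = +4846.8085
Stage 5 [88T→60T]: ω = 4846.8085×88/60 = 7108.6525 rpm, dir flips to −; running = −7108.6525
Stage 6 [48T→19T]: ω = 7108.6525×48/19 = 17958.7010 rpm, dir flips to +; running = +17958.7010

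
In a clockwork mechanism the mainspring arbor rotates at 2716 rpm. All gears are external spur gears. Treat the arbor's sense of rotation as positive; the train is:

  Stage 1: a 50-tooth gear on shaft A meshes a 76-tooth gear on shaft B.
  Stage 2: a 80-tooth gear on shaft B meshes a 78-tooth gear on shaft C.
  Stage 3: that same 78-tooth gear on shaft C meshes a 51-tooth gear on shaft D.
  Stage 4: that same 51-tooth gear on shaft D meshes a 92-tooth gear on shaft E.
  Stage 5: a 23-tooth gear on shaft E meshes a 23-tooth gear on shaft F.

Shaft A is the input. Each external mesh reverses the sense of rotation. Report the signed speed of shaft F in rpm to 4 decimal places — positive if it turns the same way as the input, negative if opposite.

Stage 1 [50T→76T]: ω = 2716.0000×50/76 = 1786.8421 rpm, dir flips to −; running = −1786.8421
Stage 2 [80T→78T]: ω = 1786.8421×80/78 = 1832.6586 rpm, dir flips to +; running = +1832.6586
Stage 3 [78T→51T]: ω = 1832.6586×78/51 = 2802.8896 rpm, dir flips to −; running = −2802.8896
Stage 4 [51T→92T]: ω = 2802.8896×51/92 = 1553.7757 rpm, dir flips to +; running = +1553.7757
Stage 5 [23T→23T]: ω = 1553.7757×23/23 = 1553.7757 rpm, dir flips to −; running = −1553.7757

-1553.7757 rpm (opposite to input, |ω| = 1553.7757 rpm)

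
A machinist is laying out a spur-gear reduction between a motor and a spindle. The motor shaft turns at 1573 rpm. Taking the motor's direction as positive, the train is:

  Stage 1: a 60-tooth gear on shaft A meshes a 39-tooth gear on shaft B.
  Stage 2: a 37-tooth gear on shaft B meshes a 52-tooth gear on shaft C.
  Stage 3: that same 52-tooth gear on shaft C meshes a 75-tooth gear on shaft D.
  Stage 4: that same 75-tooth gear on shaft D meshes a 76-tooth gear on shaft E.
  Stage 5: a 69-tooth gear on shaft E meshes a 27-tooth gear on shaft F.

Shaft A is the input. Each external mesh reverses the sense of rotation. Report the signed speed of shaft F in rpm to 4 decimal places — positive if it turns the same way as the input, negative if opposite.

Stage 1 [60T→39T]: ω = 1573.0000×60/39 = 2420.0000 rpm, dir flips to −; running = −2420.0000
Stage 2 [37T→52T]: ω = 2420.0000×37/52 = 1721.9231 rpm, dir flips to +; running = +1721.9231
Stage 3 [52T→75T]: ω = 1721.9231×52/75 = 1193.8667 rpm, dir flips to −; running = −1193.8667
Stage 4 [75T→76T]: ω = 1193.8667×75/76 = 1178.1579 rpm, dir flips to +; running = +1178.1579
Stage 5 [69T→27T]: ω = 1178.1579×69/27 = 3010.8480 rpm, dir flips to −; running = −3010.8480

-3010.8480 rpm (opposite to input, |ω| = 3010.8480 rpm)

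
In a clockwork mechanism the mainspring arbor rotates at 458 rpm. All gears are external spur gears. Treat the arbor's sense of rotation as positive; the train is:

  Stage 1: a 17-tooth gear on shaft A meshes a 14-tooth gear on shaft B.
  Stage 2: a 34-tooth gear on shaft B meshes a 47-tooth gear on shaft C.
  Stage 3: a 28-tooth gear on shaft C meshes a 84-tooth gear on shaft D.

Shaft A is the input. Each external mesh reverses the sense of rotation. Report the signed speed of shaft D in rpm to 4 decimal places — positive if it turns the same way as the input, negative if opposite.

-134.1054 rpm (opposite to input, |ω| = 134.1054 rpm)

Stage 1 [17T→14T]: ω = 458.0000×17/14 = 556.1429 rpm, dir flips to −; running = −556.1429
Stage 2 [34T→47T]: ω = 556.1429×34/47 = 402.3161 rpm, dir flips to +; running = +402.3161
Stage 3 [28T→84T]: ω = 402.3161×28/84 = 134.1054 rpm, dir flips to −; running = −134.1054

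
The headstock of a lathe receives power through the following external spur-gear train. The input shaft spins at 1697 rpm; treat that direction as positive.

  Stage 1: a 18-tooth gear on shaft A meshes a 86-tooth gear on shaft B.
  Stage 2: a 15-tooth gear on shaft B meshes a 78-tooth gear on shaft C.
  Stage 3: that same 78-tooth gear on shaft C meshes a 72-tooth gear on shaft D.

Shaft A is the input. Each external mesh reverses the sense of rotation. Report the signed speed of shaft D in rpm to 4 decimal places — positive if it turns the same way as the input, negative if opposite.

Stage 1 [18T→86T]: ω = 1697.0000×18/86 = 355.1860 rpm, dir flips to −; running = −355.1860
Stage 2 [15T→78T]: ω = 355.1860×15/78 = 68.3050 rpm, dir flips to +; running = +68.3050
Stage 3 [78T→72T]: ω = 68.3050×78/72 = 73.9971 rpm, dir flips to −; running = −73.9971

-73.9971 rpm (opposite to input, |ω| = 73.9971 rpm)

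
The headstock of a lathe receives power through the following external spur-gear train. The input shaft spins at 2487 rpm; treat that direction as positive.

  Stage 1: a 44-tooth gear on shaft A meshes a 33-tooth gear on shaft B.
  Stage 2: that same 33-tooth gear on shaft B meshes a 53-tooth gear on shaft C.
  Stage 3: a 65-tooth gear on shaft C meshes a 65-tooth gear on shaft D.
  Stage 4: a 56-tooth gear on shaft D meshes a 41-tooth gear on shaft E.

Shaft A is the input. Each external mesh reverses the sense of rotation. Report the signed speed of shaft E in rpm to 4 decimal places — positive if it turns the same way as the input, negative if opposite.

+2820.0497 rpm (same as input, |ω| = 2820.0497 rpm)

Stage 1 [44T→33T]: ω = 2487.0000×44/33 = 3316.0000 rpm, dir flips to −; running = −3316.0000
Stage 2 [33T→53T]: ω = 3316.0000×33/53 = 2064.6792 rpm, dir flips to +; running = +2064.6792
Stage 3 [65T→65T]: ω = 2064.6792×65/65 = 2064.6792 rpm, dir flips to −; running = −2064.6792
Stage 4 [56T→41T]: ω = 2064.6792×56/41 = 2820.0497 rpm, dir flips to +; running = +2820.0497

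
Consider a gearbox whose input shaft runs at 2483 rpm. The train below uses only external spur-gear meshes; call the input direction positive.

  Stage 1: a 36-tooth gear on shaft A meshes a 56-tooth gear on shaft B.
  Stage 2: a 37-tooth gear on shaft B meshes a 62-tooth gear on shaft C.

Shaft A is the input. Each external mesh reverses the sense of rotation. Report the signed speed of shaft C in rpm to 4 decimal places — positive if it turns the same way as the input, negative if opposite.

Stage 1 [36T→56T]: ω = 2483.0000×36/56 = 1596.2143 rpm, dir flips to −; running = −1596.2143
Stage 2 [37T→62T]: ω = 1596.2143×37/62 = 952.5795 rpm, dir flips to +; running = +952.5795

+952.5795 rpm (same as input, |ω| = 952.5795 rpm)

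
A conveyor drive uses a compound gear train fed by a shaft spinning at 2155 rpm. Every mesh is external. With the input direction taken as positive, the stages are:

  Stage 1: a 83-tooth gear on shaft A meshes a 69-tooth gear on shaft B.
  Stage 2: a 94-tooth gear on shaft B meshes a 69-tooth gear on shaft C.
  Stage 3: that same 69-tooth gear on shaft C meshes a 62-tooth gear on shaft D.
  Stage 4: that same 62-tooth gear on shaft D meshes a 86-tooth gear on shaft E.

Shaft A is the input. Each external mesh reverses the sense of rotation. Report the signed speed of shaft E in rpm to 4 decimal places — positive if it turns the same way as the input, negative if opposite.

Stage 1 [83T→69T]: ω = 2155.0000×83/69 = 2592.2464 rpm, dir flips to −; running = −2592.2464
Stage 2 [94T→69T]: ω = 2592.2464×94/69 = 3531.4661 rpm, dir flips to +; running = +3531.4661
Stage 3 [69T→62T]: ω = 3531.4661×69/62 = 3930.1800 rpm, dir flips to −; running = −3930.1800
Stage 4 [62T→86T]: ω = 3930.1800×62/86 = 2833.3856 rpm, dir flips to +; running = +2833.3856

+2833.3856 rpm (same as input, |ω| = 2833.3856 rpm)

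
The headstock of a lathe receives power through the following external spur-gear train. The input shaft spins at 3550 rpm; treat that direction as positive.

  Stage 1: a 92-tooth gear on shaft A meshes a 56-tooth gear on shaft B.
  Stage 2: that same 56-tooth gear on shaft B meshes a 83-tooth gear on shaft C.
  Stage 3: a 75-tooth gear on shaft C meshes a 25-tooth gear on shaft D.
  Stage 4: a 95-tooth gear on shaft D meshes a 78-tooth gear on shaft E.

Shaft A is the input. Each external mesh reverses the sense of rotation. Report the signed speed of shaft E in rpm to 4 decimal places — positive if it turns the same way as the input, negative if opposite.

+14377.6645 rpm (same as input, |ω| = 14377.6645 rpm)

Stage 1 [92T→56T]: ω = 3550.0000×92/56 = 5832.1429 rpm, dir flips to −; running = −5832.1429
Stage 2 [56T→83T]: ω = 5832.1429×56/83 = 3934.9398 rpm, dir flips to +; running = +3934.9398
Stage 3 [75T→25T]: ω = 3934.9398×75/25 = 11804.8193 rpm, dir flips to −; running = −11804.8193
Stage 4 [95T→78T]: ω = 11804.8193×95/78 = 14377.6645 rpm, dir flips to +; running = +14377.6645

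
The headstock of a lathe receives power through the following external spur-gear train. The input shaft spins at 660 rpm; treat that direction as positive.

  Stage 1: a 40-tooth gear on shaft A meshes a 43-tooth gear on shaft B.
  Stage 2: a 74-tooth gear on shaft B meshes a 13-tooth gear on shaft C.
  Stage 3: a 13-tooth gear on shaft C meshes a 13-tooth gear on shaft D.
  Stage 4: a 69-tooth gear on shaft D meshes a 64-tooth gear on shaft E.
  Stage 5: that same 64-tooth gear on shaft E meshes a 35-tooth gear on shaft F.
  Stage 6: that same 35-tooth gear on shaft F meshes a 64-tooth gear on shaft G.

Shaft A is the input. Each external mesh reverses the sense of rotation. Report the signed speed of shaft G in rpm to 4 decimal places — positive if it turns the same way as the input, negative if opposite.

+3767.8444 rpm (same as input, |ω| = 3767.8444 rpm)

Stage 1 [40T→43T]: ω = 660.0000×40/43 = 613.9535 rpm, dir flips to −; running = −613.9535
Stage 2 [74T→13T]: ω = 613.9535×74/13 = 3494.8122 rpm, dir flips to +; running = +3494.8122
Stage 3 [13T→13T]: ω = 3494.8122×13/13 = 3494.8122 rpm, dir flips to −; running = −3494.8122
Stage 4 [69T→64T]: ω = 3494.8122×69/64 = 3767.8444 rpm, dir flips to +; running = +3767.8444
Stage 5 [64T→35T]: ω = 3767.8444×64/35 = 6889.7726 rpm, dir flips to −; running = −6889.7726
Stage 6 [35T→64T]: ω = 6889.7726×35/64 = 3767.8444 rpm, dir flips to +; running = +3767.8444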